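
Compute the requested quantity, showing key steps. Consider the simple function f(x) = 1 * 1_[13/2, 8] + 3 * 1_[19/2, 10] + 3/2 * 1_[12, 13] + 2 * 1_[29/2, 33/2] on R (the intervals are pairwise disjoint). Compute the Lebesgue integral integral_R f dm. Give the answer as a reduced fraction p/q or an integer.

For a simple function f = sum_i c_i * 1_{A_i} with disjoint A_i,
  integral f dm = sum_i c_i * m(A_i).
Lengths of the A_i:
  m(A_1) = 8 - 13/2 = 3/2.
  m(A_2) = 10 - 19/2 = 1/2.
  m(A_3) = 13 - 12 = 1.
  m(A_4) = 33/2 - 29/2 = 2.
Contributions c_i * m(A_i):
  (1) * (3/2) = 3/2.
  (3) * (1/2) = 3/2.
  (3/2) * (1) = 3/2.
  (2) * (2) = 4.
Total: 3/2 + 3/2 + 3/2 + 4 = 17/2.

17/2


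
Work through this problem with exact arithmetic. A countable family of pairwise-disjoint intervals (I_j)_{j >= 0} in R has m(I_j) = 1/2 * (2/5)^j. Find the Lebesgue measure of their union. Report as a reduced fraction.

By countable additivity of the Lebesgue measure on pairwise disjoint measurable sets,
  m(union_{j >= 0} I_j) = sum_{j >= 0} m(I_j) = sum_{j >= 0} a * r^j,
  with a = 1/2 and r = 2/5.
Since 0 < r = 2/5 < 1, the geometric series converges:
  sum_{j >= 0} a * r^j = a / (1 - r).
  = 1/2 / (1 - 2/5)
  = 1/2 / (3/5)
  = 5/6.

5/6


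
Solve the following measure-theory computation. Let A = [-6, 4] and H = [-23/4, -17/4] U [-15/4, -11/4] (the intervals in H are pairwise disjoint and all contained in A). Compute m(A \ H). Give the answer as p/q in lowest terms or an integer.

The ambient interval has length m(A) = 4 - (-6) = 10.
Since the holes are disjoint and sit inside A, by finite additivity
  m(H) = sum_i (b_i - a_i), and m(A \ H) = m(A) - m(H).
Computing the hole measures:
  m(H_1) = -17/4 - (-23/4) = 3/2.
  m(H_2) = -11/4 - (-15/4) = 1.
Summed: m(H) = 3/2 + 1 = 5/2.
So m(A \ H) = 10 - 5/2 = 15/2.

15/2


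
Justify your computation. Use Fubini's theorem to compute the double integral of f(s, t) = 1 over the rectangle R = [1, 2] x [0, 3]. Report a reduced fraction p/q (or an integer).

f(s, t) is a tensor product of a function of s and a function of t, and both factors are bounded continuous (hence Lebesgue integrable) on the rectangle, so Fubini's theorem applies:
  integral_R f d(m x m) = (integral_a1^b1 1 ds) * (integral_a2^b2 1 dt).
Inner integral in s: integral_{1}^{2} 1 ds = (2^1 - 1^1)/1
  = 1.
Inner integral in t: integral_{0}^{3} 1 dt = (3^1 - 0^1)/1
  = 3.
Product: (1) * (3) = 3.

3


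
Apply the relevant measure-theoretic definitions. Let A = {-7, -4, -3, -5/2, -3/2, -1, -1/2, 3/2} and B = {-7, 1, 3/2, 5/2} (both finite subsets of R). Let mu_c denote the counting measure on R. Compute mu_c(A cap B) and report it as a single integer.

Counting measure on a finite set equals cardinality. mu_c(A cap B) = |A cap B| (elements appearing in both).
Enumerating the elements of A that also lie in B gives 2 element(s).
So mu_c(A cap B) = 2.

2


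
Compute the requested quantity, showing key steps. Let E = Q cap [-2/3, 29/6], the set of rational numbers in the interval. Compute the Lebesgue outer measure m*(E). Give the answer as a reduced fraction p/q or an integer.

E = Q cap [-2/3, 29/6] is a subset of Q, which is countable. Enumerate Q = {q_1, q_2, ...}; for any eps > 0, cover q_k by the open interval (q_k - eps/2^(k+1), q_k + eps/2^(k+1)), of length eps/2^k. The total cover length is sum_{k>=1} eps/2^k = eps. Hence m*(E) <= m*(Q) <= eps for every eps > 0, and since outer measure is non-negative, m*(E) = 0.

0


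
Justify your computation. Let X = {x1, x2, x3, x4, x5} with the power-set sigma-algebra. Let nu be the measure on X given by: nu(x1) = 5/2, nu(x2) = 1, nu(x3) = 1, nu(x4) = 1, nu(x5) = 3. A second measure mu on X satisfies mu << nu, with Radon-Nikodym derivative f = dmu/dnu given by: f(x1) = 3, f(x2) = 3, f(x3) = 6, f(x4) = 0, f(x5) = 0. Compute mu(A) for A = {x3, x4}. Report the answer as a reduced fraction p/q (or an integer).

By the defining property of the Radon-Nikodym derivative, for every measurable set A,
  mu(A) = integral_A f dnu.
Since nu is a discrete measure concentrated on the atoms of X, the integral over A reduces to the sum
  mu(A) = sum_{x in A} f(x) * nu({x}).
Computing each term:
  x3: f(x3) * nu(x3) = 6 * 1 = 6.
  x4: f(x4) * nu(x4) = 0 * 1 = 0.
Summing: mu(A) = 6 + 0 = 6.

6


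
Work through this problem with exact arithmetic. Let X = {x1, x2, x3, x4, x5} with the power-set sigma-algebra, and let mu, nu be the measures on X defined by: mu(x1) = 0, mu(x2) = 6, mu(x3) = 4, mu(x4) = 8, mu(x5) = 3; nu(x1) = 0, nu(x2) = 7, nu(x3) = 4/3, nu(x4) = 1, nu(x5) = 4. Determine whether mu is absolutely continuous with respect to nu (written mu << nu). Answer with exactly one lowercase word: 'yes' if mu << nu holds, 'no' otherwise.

mu << nu means: every nu-null measurable set is also mu-null; equivalently, for every atom x, if nu({x}) = 0 then mu({x}) = 0.
Checking each atom:
  x1: nu = 0, mu = 0 -> consistent with mu << nu.
  x2: nu = 7 > 0 -> no constraint.
  x3: nu = 4/3 > 0 -> no constraint.
  x4: nu = 1 > 0 -> no constraint.
  x5: nu = 4 > 0 -> no constraint.
No atom violates the condition. Therefore mu << nu.

yes


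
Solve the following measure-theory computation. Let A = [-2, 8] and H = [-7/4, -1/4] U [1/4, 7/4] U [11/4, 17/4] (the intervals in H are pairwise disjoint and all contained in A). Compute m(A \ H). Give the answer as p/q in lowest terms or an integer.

The ambient interval has length m(A) = 8 - (-2) = 10.
Since the holes are disjoint and sit inside A, by finite additivity
  m(H) = sum_i (b_i - a_i), and m(A \ H) = m(A) - m(H).
Computing the hole measures:
  m(H_1) = -1/4 - (-7/4) = 3/2.
  m(H_2) = 7/4 - 1/4 = 3/2.
  m(H_3) = 17/4 - 11/4 = 3/2.
Summed: m(H) = 3/2 + 3/2 + 3/2 = 9/2.
So m(A \ H) = 10 - 9/2 = 11/2.

11/2


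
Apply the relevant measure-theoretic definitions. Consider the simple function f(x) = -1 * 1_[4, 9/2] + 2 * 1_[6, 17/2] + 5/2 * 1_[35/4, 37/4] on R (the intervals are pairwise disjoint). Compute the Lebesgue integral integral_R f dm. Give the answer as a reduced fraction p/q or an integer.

For a simple function f = sum_i c_i * 1_{A_i} with disjoint A_i,
  integral f dm = sum_i c_i * m(A_i).
Lengths of the A_i:
  m(A_1) = 9/2 - 4 = 1/2.
  m(A_2) = 17/2 - 6 = 5/2.
  m(A_3) = 37/4 - 35/4 = 1/2.
Contributions c_i * m(A_i):
  (-1) * (1/2) = -1/2.
  (2) * (5/2) = 5.
  (5/2) * (1/2) = 5/4.
Total: -1/2 + 5 + 5/4 = 23/4.

23/4


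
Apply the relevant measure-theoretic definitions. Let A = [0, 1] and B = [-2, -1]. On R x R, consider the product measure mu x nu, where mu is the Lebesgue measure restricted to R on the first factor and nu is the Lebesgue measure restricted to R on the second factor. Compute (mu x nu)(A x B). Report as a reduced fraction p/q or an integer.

For a measurable rectangle A x B, the product measure satisfies
  (mu x nu)(A x B) = mu(A) * nu(B).
  mu(A) = 1.
  nu(B) = 1.
  (mu x nu)(A x B) = 1 * 1 = 1.

1


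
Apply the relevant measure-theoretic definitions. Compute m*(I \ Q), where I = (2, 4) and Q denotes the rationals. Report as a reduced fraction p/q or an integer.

The interval I = (2, 4) has m(I) = 4 - 2 = 2 (endpoints are measure-zero, so open/closed/half-open agree). Write I = (I cap Q) u (I \ Q). The rationals in I are countable, so m*(I cap Q) = 0 (cover each rational by intervals whose total length is arbitrarily small). By countable subadditivity m*(I) <= m*(I cap Q) + m*(I \ Q), hence m*(I \ Q) >= m(I) = 2. The reverse inequality m*(I \ Q) <= m*(I) = 2 is trivial since (I \ Q) is a subset of I. Therefore m*(I \ Q) = 2.

2


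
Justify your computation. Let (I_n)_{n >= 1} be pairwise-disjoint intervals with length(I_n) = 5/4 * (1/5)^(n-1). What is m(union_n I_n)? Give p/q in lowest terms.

By countable additivity of the Lebesgue measure on pairwise disjoint measurable sets,
  m(union_{n >= 1} I_n) = sum_{n >= 1} m(I_n) = sum_{n >= 1} a * r^(n-1),
  with a = 5/4 and r = 1/5.
Since 0 < r = 1/5 < 1, the geometric series converges:
  sum_{n >= 1} a * r^(n-1) = a / (1 - r).
  = 5/4 / (1 - 1/5)
  = 5/4 / (4/5)
  = 25/16.

25/16


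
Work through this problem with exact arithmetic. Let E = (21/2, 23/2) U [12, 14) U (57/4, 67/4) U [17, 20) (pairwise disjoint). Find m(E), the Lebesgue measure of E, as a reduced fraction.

For pairwise disjoint intervals, m(union_i I_i) = sum_i m(I_i),
and m is invariant under swapping open/closed endpoints (single points have measure 0).
So m(E) = sum_i (b_i - a_i).
  I_1 has length 23/2 - 21/2 = 1.
  I_2 has length 14 - 12 = 2.
  I_3 has length 67/4 - 57/4 = 5/2.
  I_4 has length 20 - 17 = 3.
Summing:
  m(E) = 1 + 2 + 5/2 + 3 = 17/2.

17/2


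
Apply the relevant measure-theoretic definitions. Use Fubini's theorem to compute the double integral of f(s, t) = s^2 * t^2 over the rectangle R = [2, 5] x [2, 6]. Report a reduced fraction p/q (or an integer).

f(s, t) is a tensor product of a function of s and a function of t, and both factors are bounded continuous (hence Lebesgue integrable) on the rectangle, so Fubini's theorem applies:
  integral_R f d(m x m) = (integral_a1^b1 s^2 ds) * (integral_a2^b2 t^2 dt).
Inner integral in s: integral_{2}^{5} s^2 ds = (5^3 - 2^3)/3
  = 39.
Inner integral in t: integral_{2}^{6} t^2 dt = (6^3 - 2^3)/3
  = 208/3.
Product: (39) * (208/3) = 2704.

2704


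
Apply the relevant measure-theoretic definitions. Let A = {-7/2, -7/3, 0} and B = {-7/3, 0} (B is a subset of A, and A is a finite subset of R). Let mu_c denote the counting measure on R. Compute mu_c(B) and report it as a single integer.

Counting measure assigns mu_c(E) = |E| (number of elements) when E is finite.
B has 2 element(s), so mu_c(B) = 2.

2


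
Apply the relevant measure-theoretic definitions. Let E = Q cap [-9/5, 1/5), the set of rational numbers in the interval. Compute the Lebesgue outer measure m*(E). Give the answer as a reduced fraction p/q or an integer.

Q cap [-9/5, 1/5) is countable; list its elements as q_1, q_2, ... . Fix eps > 0 and cover the k-th point by an interval of length eps * 2^(-k). The cover has total length eps * sum_{k>=1} 2^(-k) = eps, so by definition of outer measure m*(Q cap [-9/5, 1/5)) <= eps. Since eps was arbitrary and m* >= 0, the outer measure is 0.

0


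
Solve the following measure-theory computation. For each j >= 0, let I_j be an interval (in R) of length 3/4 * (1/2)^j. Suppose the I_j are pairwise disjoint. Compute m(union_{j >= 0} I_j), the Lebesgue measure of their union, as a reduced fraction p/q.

By countable additivity of the Lebesgue measure on pairwise disjoint measurable sets,
  m(union_{j >= 0} I_j) = sum_{j >= 0} m(I_j) = sum_{j >= 0} a * r^j,
  with a = 3/4 and r = 1/2.
Since 0 < r = 1/2 < 1, the geometric series converges:
  sum_{j >= 0} a * r^j = a / (1 - r).
  = 3/4 / (1 - 1/2)
  = 3/4 / (1/2)
  = 3/2.

3/2


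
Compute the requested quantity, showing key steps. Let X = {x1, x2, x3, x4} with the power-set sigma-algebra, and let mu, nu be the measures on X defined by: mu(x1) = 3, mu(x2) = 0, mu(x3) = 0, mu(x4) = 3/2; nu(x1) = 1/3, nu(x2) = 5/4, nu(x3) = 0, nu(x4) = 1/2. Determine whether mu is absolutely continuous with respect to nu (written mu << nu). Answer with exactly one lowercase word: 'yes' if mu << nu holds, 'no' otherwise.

mu << nu means: every nu-null measurable set is also mu-null; equivalently, for every atom x, if nu({x}) = 0 then mu({x}) = 0.
Checking each atom:
  x1: nu = 1/3 > 0 -> no constraint.
  x2: nu = 5/4 > 0 -> no constraint.
  x3: nu = 0, mu = 0 -> consistent with mu << nu.
  x4: nu = 1/2 > 0 -> no constraint.
No atom violates the condition. Therefore mu << nu.

yes


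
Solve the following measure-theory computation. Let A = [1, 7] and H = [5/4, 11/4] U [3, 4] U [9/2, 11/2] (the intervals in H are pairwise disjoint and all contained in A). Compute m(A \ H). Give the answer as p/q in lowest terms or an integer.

The ambient interval has length m(A) = 7 - 1 = 6.
Since the holes are disjoint and sit inside A, by finite additivity
  m(H) = sum_i (b_i - a_i), and m(A \ H) = m(A) - m(H).
Computing the hole measures:
  m(H_1) = 11/4 - 5/4 = 3/2.
  m(H_2) = 4 - 3 = 1.
  m(H_3) = 11/2 - 9/2 = 1.
Summed: m(H) = 3/2 + 1 + 1 = 7/2.
So m(A \ H) = 6 - 7/2 = 5/2.

5/2


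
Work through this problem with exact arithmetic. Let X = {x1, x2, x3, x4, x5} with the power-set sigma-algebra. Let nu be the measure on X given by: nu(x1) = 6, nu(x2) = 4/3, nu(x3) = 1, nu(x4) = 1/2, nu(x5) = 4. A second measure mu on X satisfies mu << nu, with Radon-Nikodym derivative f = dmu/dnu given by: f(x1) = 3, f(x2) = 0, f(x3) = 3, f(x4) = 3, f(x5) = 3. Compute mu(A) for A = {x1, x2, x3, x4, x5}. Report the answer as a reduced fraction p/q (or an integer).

By the defining property of the Radon-Nikodym derivative, for every measurable set A,
  mu(A) = integral_A f dnu.
Since nu is a discrete measure concentrated on the atoms of X, the integral over A reduces to the sum
  mu(A) = sum_{x in A} f(x) * nu({x}).
Computing each term:
  x1: f(x1) * nu(x1) = 3 * 6 = 18.
  x2: f(x2) * nu(x2) = 0 * 4/3 = 0.
  x3: f(x3) * nu(x3) = 3 * 1 = 3.
  x4: f(x4) * nu(x4) = 3 * 1/2 = 3/2.
  x5: f(x5) * nu(x5) = 3 * 4 = 12.
Summing: mu(A) = 18 + 0 + 3 + 3/2 + 12 = 69/2.

69/2


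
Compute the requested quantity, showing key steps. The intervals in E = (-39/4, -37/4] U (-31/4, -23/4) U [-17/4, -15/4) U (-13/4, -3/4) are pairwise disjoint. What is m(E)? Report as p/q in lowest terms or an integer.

For pairwise disjoint intervals, m(union_i I_i) = sum_i m(I_i),
and m is invariant under swapping open/closed endpoints (single points have measure 0).
So m(E) = sum_i (b_i - a_i).
  I_1 has length -37/4 - (-39/4) = 1/2.
  I_2 has length -23/4 - (-31/4) = 2.
  I_3 has length -15/4 - (-17/4) = 1/2.
  I_4 has length -3/4 - (-13/4) = 5/2.
Summing:
  m(E) = 1/2 + 2 + 1/2 + 5/2 = 11/2.

11/2


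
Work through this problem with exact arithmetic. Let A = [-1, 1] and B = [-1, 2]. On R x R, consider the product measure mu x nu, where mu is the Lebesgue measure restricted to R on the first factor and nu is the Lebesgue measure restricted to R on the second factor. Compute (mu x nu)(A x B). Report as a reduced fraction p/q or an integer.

For a measurable rectangle A x B, the product measure satisfies
  (mu x nu)(A x B) = mu(A) * nu(B).
  mu(A) = 2.
  nu(B) = 3.
  (mu x nu)(A x B) = 2 * 3 = 6.

6


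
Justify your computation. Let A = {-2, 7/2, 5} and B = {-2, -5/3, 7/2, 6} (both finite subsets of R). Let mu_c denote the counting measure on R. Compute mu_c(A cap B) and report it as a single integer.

Counting measure on a finite set equals cardinality. mu_c(A cap B) = |A cap B| (elements appearing in both).
Enumerating the elements of A that also lie in B gives 2 element(s).
So mu_c(A cap B) = 2.

2


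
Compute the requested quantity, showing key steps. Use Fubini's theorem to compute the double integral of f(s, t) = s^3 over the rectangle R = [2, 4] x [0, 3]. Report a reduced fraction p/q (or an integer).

f(s, t) is a tensor product of a function of s and a function of t, and both factors are bounded continuous (hence Lebesgue integrable) on the rectangle, so Fubini's theorem applies:
  integral_R f d(m x m) = (integral_a1^b1 s^3 ds) * (integral_a2^b2 1 dt).
Inner integral in s: integral_{2}^{4} s^3 ds = (4^4 - 2^4)/4
  = 60.
Inner integral in t: integral_{0}^{3} 1 dt = (3^1 - 0^1)/1
  = 3.
Product: (60) * (3) = 180.

180


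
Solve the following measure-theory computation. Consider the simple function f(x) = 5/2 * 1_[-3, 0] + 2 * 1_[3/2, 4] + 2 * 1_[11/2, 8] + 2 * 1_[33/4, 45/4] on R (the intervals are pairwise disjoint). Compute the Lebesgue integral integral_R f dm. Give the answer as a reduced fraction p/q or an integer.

For a simple function f = sum_i c_i * 1_{A_i} with disjoint A_i,
  integral f dm = sum_i c_i * m(A_i).
Lengths of the A_i:
  m(A_1) = 0 - (-3) = 3.
  m(A_2) = 4 - 3/2 = 5/2.
  m(A_3) = 8 - 11/2 = 5/2.
  m(A_4) = 45/4 - 33/4 = 3.
Contributions c_i * m(A_i):
  (5/2) * (3) = 15/2.
  (2) * (5/2) = 5.
  (2) * (5/2) = 5.
  (2) * (3) = 6.
Total: 15/2 + 5 + 5 + 6 = 47/2.

47/2


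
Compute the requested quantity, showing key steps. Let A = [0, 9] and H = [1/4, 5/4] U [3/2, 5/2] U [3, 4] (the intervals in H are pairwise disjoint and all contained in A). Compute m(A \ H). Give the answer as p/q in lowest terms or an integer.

The ambient interval has length m(A) = 9 - 0 = 9.
Since the holes are disjoint and sit inside A, by finite additivity
  m(H) = sum_i (b_i - a_i), and m(A \ H) = m(A) - m(H).
Computing the hole measures:
  m(H_1) = 5/4 - 1/4 = 1.
  m(H_2) = 5/2 - 3/2 = 1.
  m(H_3) = 4 - 3 = 1.
Summed: m(H) = 1 + 1 + 1 = 3.
So m(A \ H) = 9 - 3 = 6.

6


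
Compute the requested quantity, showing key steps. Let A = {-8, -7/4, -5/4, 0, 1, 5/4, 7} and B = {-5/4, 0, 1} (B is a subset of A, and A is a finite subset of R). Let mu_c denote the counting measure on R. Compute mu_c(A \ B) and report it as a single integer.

Counting measure assigns mu_c(E) = |E| (number of elements) when E is finite. For B subset A, A \ B is the set of elements of A not in B, so |A \ B| = |A| - |B|.
|A| = 7, |B| = 3, so mu_c(A \ B) = 7 - 3 = 4.

4


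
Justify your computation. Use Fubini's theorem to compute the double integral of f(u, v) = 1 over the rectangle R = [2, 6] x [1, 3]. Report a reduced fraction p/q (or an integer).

f(u, v) is a tensor product of a function of u and a function of v, and both factors are bounded continuous (hence Lebesgue integrable) on the rectangle, so Fubini's theorem applies:
  integral_R f d(m x m) = (integral_a1^b1 1 du) * (integral_a2^b2 1 dv).
Inner integral in u: integral_{2}^{6} 1 du = (6^1 - 2^1)/1
  = 4.
Inner integral in v: integral_{1}^{3} 1 dv = (3^1 - 1^1)/1
  = 2.
Product: (4) * (2) = 8.

8


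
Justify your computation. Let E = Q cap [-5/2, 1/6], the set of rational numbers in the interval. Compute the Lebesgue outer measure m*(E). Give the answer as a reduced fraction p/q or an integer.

Q cap [-5/2, 1/6] is countable; list its elements as q_1, q_2, ... . Fix eps > 0 and cover the k-th point by an interval of length eps * 2^(-k). The cover has total length eps * sum_{k>=1} 2^(-k) = eps, so by definition of outer measure m*(Q cap [-5/2, 1/6]) <= eps. Since eps was arbitrary and m* >= 0, the outer measure is 0.

0


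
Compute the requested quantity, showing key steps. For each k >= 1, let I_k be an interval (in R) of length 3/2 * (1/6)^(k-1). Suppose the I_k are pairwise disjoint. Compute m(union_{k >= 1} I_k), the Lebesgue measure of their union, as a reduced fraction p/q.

By countable additivity of the Lebesgue measure on pairwise disjoint measurable sets,
  m(union_{k >= 1} I_k) = sum_{k >= 1} m(I_k) = sum_{k >= 1} a * r^(k-1),
  with a = 3/2 and r = 1/6.
Since 0 < r = 1/6 < 1, the geometric series converges:
  sum_{k >= 1} a * r^(k-1) = a / (1 - r).
  = 3/2 / (1 - 1/6)
  = 3/2 / (5/6)
  = 9/5.

9/5


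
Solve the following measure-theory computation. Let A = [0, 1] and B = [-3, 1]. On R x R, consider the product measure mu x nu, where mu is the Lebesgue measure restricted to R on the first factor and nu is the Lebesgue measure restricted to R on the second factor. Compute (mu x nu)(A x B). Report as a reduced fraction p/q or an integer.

For a measurable rectangle A x B, the product measure satisfies
  (mu x nu)(A x B) = mu(A) * nu(B).
  mu(A) = 1.
  nu(B) = 4.
  (mu x nu)(A x B) = 1 * 4 = 4.

4


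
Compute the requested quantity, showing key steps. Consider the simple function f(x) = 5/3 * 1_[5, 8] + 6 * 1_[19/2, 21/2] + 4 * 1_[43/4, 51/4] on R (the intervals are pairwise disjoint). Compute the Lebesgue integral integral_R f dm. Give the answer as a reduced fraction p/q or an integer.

For a simple function f = sum_i c_i * 1_{A_i} with disjoint A_i,
  integral f dm = sum_i c_i * m(A_i).
Lengths of the A_i:
  m(A_1) = 8 - 5 = 3.
  m(A_2) = 21/2 - 19/2 = 1.
  m(A_3) = 51/4 - 43/4 = 2.
Contributions c_i * m(A_i):
  (5/3) * (3) = 5.
  (6) * (1) = 6.
  (4) * (2) = 8.
Total: 5 + 6 + 8 = 19.

19


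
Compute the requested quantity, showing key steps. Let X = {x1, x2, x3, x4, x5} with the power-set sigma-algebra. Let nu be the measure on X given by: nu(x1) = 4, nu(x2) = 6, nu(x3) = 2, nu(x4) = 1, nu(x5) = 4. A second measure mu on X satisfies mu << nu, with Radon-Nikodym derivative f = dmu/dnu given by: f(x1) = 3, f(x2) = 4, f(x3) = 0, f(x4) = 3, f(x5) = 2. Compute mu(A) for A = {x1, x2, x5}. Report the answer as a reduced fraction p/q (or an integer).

By the defining property of the Radon-Nikodym derivative, for every measurable set A,
  mu(A) = integral_A f dnu.
Since nu is a discrete measure concentrated on the atoms of X, the integral over A reduces to the sum
  mu(A) = sum_{x in A} f(x) * nu({x}).
Computing each term:
  x1: f(x1) * nu(x1) = 3 * 4 = 12.
  x2: f(x2) * nu(x2) = 4 * 6 = 24.
  x5: f(x5) * nu(x5) = 2 * 4 = 8.
Summing: mu(A) = 12 + 24 + 8 = 44.

44


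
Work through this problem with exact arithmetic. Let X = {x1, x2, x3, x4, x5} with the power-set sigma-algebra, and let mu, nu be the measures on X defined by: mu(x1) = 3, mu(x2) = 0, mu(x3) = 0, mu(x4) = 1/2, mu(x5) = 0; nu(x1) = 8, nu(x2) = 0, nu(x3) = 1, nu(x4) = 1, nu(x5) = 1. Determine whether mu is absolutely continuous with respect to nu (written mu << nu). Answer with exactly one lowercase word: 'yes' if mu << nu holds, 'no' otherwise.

mu << nu means: every nu-null measurable set is also mu-null; equivalently, for every atom x, if nu({x}) = 0 then mu({x}) = 0.
Checking each atom:
  x1: nu = 8 > 0 -> no constraint.
  x2: nu = 0, mu = 0 -> consistent with mu << nu.
  x3: nu = 1 > 0 -> no constraint.
  x4: nu = 1 > 0 -> no constraint.
  x5: nu = 1 > 0 -> no constraint.
No atom violates the condition. Therefore mu << nu.

yes


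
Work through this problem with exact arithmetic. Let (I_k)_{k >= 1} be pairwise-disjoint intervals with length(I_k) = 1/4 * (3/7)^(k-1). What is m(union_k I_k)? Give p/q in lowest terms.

By countable additivity of the Lebesgue measure on pairwise disjoint measurable sets,
  m(union_{k >= 1} I_k) = sum_{k >= 1} m(I_k) = sum_{k >= 1} a * r^(k-1),
  with a = 1/4 and r = 3/7.
Since 0 < r = 3/7 < 1, the geometric series converges:
  sum_{k >= 1} a * r^(k-1) = a / (1 - r).
  = 1/4 / (1 - 3/7)
  = 1/4 / (4/7)
  = 7/16.

7/16


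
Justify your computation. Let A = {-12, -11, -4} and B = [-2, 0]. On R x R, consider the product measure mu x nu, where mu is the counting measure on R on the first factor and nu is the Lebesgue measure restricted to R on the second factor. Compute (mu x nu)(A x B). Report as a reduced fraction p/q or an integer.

For a measurable rectangle A x B, the product measure satisfies
  (mu x nu)(A x B) = mu(A) * nu(B).
  mu(A) = 3.
  nu(B) = 2.
  (mu x nu)(A x B) = 3 * 2 = 6.

6


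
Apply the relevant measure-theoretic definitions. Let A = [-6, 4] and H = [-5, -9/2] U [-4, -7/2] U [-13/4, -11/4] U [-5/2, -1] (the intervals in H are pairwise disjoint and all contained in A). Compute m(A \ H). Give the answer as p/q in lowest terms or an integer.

The ambient interval has length m(A) = 4 - (-6) = 10.
Since the holes are disjoint and sit inside A, by finite additivity
  m(H) = sum_i (b_i - a_i), and m(A \ H) = m(A) - m(H).
Computing the hole measures:
  m(H_1) = -9/2 - (-5) = 1/2.
  m(H_2) = -7/2 - (-4) = 1/2.
  m(H_3) = -11/4 - (-13/4) = 1/2.
  m(H_4) = -1 - (-5/2) = 3/2.
Summed: m(H) = 1/2 + 1/2 + 1/2 + 3/2 = 3.
So m(A \ H) = 10 - 3 = 7.

7


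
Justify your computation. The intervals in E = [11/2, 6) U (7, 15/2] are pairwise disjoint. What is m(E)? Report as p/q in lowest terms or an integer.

For pairwise disjoint intervals, m(union_i I_i) = sum_i m(I_i),
and m is invariant under swapping open/closed endpoints (single points have measure 0).
So m(E) = sum_i (b_i - a_i).
  I_1 has length 6 - 11/2 = 1/2.
  I_2 has length 15/2 - 7 = 1/2.
Summing:
  m(E) = 1/2 + 1/2 = 1.

1


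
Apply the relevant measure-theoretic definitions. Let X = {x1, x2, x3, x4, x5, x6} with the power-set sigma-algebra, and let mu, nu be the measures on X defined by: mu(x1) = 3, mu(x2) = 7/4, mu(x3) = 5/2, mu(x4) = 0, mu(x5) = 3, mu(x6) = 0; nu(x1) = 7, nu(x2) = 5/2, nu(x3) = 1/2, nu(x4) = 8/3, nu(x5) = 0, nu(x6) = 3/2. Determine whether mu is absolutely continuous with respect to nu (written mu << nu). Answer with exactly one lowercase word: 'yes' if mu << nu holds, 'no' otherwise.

mu << nu means: every nu-null measurable set is also mu-null; equivalently, for every atom x, if nu({x}) = 0 then mu({x}) = 0.
Checking each atom:
  x1: nu = 7 > 0 -> no constraint.
  x2: nu = 5/2 > 0 -> no constraint.
  x3: nu = 1/2 > 0 -> no constraint.
  x4: nu = 8/3 > 0 -> no constraint.
  x5: nu = 0, mu = 3 > 0 -> violates mu << nu.
  x6: nu = 3/2 > 0 -> no constraint.
The atom(s) x5 violate the condition (nu = 0 but mu > 0). Therefore mu is NOT absolutely continuous w.r.t. nu.

no


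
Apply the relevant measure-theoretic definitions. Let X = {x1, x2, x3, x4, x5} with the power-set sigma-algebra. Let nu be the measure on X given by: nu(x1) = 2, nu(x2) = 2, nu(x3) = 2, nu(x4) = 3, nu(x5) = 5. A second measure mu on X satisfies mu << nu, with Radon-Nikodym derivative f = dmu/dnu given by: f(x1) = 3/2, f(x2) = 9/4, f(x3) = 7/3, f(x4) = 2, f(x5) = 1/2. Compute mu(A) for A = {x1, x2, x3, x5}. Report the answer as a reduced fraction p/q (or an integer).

By the defining property of the Radon-Nikodym derivative, for every measurable set A,
  mu(A) = integral_A f dnu.
Since nu is a discrete measure concentrated on the atoms of X, the integral over A reduces to the sum
  mu(A) = sum_{x in A} f(x) * nu({x}).
Computing each term:
  x1: f(x1) * nu(x1) = 3/2 * 2 = 3.
  x2: f(x2) * nu(x2) = 9/4 * 2 = 9/2.
  x3: f(x3) * nu(x3) = 7/3 * 2 = 14/3.
  x5: f(x5) * nu(x5) = 1/2 * 5 = 5/2.
Summing: mu(A) = 3 + 9/2 + 14/3 + 5/2 = 44/3.

44/3


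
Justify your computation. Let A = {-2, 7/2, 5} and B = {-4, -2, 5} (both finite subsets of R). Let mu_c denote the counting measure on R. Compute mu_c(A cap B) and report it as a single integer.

Counting measure on a finite set equals cardinality. mu_c(A cap B) = |A cap B| (elements appearing in both).
Enumerating the elements of A that also lie in B gives 2 element(s).
So mu_c(A cap B) = 2.

2


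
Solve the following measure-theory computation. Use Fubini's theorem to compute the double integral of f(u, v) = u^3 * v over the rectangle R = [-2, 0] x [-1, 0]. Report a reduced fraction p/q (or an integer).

f(u, v) is a tensor product of a function of u and a function of v, and both factors are bounded continuous (hence Lebesgue integrable) on the rectangle, so Fubini's theorem applies:
  integral_R f d(m x m) = (integral_a1^b1 u^3 du) * (integral_a2^b2 v dv).
Inner integral in u: integral_{-2}^{0} u^3 du = (0^4 - (-2)^4)/4
  = -4.
Inner integral in v: integral_{-1}^{0} v dv = (0^2 - (-1)^2)/2
  = -1/2.
Product: (-4) * (-1/2) = 2.

2


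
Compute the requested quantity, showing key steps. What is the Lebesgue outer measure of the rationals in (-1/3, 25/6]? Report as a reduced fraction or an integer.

E = Q cap (-1/3, 25/6] is a subset of Q, which is countable. Enumerate Q = {q_1, q_2, ...}; for any eps > 0, cover q_k by the open interval (q_k - eps/2^(k+1), q_k + eps/2^(k+1)), of length eps/2^k. The total cover length is sum_{k>=1} eps/2^k = eps. Hence m*(E) <= m*(Q) <= eps for every eps > 0, and since outer measure is non-negative, m*(E) = 0.

0


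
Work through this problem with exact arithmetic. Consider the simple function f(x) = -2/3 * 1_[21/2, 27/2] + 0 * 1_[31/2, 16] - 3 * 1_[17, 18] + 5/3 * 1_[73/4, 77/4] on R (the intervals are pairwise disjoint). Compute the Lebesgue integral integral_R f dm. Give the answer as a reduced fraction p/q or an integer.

For a simple function f = sum_i c_i * 1_{A_i} with disjoint A_i,
  integral f dm = sum_i c_i * m(A_i).
Lengths of the A_i:
  m(A_1) = 27/2 - 21/2 = 3.
  m(A_2) = 16 - 31/2 = 1/2.
  m(A_3) = 18 - 17 = 1.
  m(A_4) = 77/4 - 73/4 = 1.
Contributions c_i * m(A_i):
  (-2/3) * (3) = -2.
  (0) * (1/2) = 0.
  (-3) * (1) = -3.
  (5/3) * (1) = 5/3.
Total: -2 + 0 - 3 + 5/3 = -10/3.

-10/3


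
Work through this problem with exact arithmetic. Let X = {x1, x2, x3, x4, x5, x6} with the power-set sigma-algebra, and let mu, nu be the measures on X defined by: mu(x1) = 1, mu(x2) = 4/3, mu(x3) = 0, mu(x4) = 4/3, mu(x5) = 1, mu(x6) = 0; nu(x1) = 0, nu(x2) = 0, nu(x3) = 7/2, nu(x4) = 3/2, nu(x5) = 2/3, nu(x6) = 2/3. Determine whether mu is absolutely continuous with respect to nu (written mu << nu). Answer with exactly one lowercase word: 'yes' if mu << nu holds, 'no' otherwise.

mu << nu means: every nu-null measurable set is also mu-null; equivalently, for every atom x, if nu({x}) = 0 then mu({x}) = 0.
Checking each atom:
  x1: nu = 0, mu = 1 > 0 -> violates mu << nu.
  x2: nu = 0, mu = 4/3 > 0 -> violates mu << nu.
  x3: nu = 7/2 > 0 -> no constraint.
  x4: nu = 3/2 > 0 -> no constraint.
  x5: nu = 2/3 > 0 -> no constraint.
  x6: nu = 2/3 > 0 -> no constraint.
The atom(s) x1, x2 violate the condition (nu = 0 but mu > 0). Therefore mu is NOT absolutely continuous w.r.t. nu.

no


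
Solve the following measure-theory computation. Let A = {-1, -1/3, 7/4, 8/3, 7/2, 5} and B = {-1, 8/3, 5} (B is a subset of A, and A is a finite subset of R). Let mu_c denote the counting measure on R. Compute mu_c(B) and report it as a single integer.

Counting measure assigns mu_c(E) = |E| (number of elements) when E is finite.
B has 3 element(s), so mu_c(B) = 3.

3


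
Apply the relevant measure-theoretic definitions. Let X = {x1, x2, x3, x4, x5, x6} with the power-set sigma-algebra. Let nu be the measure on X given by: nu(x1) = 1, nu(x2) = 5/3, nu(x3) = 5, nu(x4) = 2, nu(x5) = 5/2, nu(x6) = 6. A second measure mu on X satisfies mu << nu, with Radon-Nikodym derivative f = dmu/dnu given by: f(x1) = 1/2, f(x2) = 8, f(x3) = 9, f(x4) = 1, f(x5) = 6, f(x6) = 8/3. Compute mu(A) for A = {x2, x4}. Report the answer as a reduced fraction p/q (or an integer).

By the defining property of the Radon-Nikodym derivative, for every measurable set A,
  mu(A) = integral_A f dnu.
Since nu is a discrete measure concentrated on the atoms of X, the integral over A reduces to the sum
  mu(A) = sum_{x in A} f(x) * nu({x}).
Computing each term:
  x2: f(x2) * nu(x2) = 8 * 5/3 = 40/3.
  x4: f(x4) * nu(x4) = 1 * 2 = 2.
Summing: mu(A) = 40/3 + 2 = 46/3.

46/3


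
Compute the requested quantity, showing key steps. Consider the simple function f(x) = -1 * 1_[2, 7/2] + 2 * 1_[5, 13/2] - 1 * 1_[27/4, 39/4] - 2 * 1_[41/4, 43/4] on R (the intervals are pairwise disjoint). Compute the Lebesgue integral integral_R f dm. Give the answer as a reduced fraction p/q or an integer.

For a simple function f = sum_i c_i * 1_{A_i} with disjoint A_i,
  integral f dm = sum_i c_i * m(A_i).
Lengths of the A_i:
  m(A_1) = 7/2 - 2 = 3/2.
  m(A_2) = 13/2 - 5 = 3/2.
  m(A_3) = 39/4 - 27/4 = 3.
  m(A_4) = 43/4 - 41/4 = 1/2.
Contributions c_i * m(A_i):
  (-1) * (3/2) = -3/2.
  (2) * (3/2) = 3.
  (-1) * (3) = -3.
  (-2) * (1/2) = -1.
Total: -3/2 + 3 - 3 - 1 = -5/2.

-5/2


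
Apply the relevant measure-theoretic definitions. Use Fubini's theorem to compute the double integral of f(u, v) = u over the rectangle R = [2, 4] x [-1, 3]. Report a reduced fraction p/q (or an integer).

f(u, v) is a tensor product of a function of u and a function of v, and both factors are bounded continuous (hence Lebesgue integrable) on the rectangle, so Fubini's theorem applies:
  integral_R f d(m x m) = (integral_a1^b1 u du) * (integral_a2^b2 1 dv).
Inner integral in u: integral_{2}^{4} u du = (4^2 - 2^2)/2
  = 6.
Inner integral in v: integral_{-1}^{3} 1 dv = (3^1 - (-1)^1)/1
  = 4.
Product: (6) * (4) = 24.

24


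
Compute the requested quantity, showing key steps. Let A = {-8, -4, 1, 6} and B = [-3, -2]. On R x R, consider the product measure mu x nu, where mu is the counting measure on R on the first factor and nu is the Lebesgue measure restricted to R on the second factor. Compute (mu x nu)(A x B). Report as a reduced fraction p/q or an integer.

For a measurable rectangle A x B, the product measure satisfies
  (mu x nu)(A x B) = mu(A) * nu(B).
  mu(A) = 4.
  nu(B) = 1.
  (mu x nu)(A x B) = 4 * 1 = 4.

4


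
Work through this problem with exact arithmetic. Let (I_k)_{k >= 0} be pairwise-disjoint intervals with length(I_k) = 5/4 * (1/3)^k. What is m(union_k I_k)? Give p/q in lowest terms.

By countable additivity of the Lebesgue measure on pairwise disjoint measurable sets,
  m(union_{k >= 0} I_k) = sum_{k >= 0} m(I_k) = sum_{k >= 0} a * r^k,
  with a = 5/4 and r = 1/3.
Since 0 < r = 1/3 < 1, the geometric series converges:
  sum_{k >= 0} a * r^k = a / (1 - r).
  = 5/4 / (1 - 1/3)
  = 5/4 / (2/3)
  = 15/8.

15/8


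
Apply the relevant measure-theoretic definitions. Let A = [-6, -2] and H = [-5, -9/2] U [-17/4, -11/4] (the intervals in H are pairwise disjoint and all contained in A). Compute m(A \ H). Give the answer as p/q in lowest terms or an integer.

The ambient interval has length m(A) = -2 - (-6) = 4.
Since the holes are disjoint and sit inside A, by finite additivity
  m(H) = sum_i (b_i - a_i), and m(A \ H) = m(A) - m(H).
Computing the hole measures:
  m(H_1) = -9/2 - (-5) = 1/2.
  m(H_2) = -11/4 - (-17/4) = 3/2.
Summed: m(H) = 1/2 + 3/2 = 2.
So m(A \ H) = 4 - 2 = 2.

2


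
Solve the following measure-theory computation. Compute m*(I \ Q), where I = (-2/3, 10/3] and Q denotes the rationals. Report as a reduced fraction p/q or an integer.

The interval I = (-2/3, 10/3] has m(I) = 10/3 - (-2/3) = 4 (endpoints are measure-zero, so open/closed/half-open agree). Write I = (I cap Q) u (I \ Q). The rationals in I are countable, so m*(I cap Q) = 0 (cover each rational by intervals whose total length is arbitrarily small). By countable subadditivity m*(I) <= m*(I cap Q) + m*(I \ Q), hence m*(I \ Q) >= m(I) = 4. The reverse inequality m*(I \ Q) <= m*(I) = 4 is trivial since (I \ Q) is a subset of I. Therefore m*(I \ Q) = 4.

4


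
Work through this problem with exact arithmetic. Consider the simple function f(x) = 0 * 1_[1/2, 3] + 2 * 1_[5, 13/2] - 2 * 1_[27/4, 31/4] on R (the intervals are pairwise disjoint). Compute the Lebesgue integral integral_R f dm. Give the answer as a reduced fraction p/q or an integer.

For a simple function f = sum_i c_i * 1_{A_i} with disjoint A_i,
  integral f dm = sum_i c_i * m(A_i).
Lengths of the A_i:
  m(A_1) = 3 - 1/2 = 5/2.
  m(A_2) = 13/2 - 5 = 3/2.
  m(A_3) = 31/4 - 27/4 = 1.
Contributions c_i * m(A_i):
  (0) * (5/2) = 0.
  (2) * (3/2) = 3.
  (-2) * (1) = -2.
Total: 0 + 3 - 2 = 1.

1


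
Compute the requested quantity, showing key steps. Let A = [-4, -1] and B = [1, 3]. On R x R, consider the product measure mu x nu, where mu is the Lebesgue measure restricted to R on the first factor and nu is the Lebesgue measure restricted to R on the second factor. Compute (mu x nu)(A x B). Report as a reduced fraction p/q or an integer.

For a measurable rectangle A x B, the product measure satisfies
  (mu x nu)(A x B) = mu(A) * nu(B).
  mu(A) = 3.
  nu(B) = 2.
  (mu x nu)(A x B) = 3 * 2 = 6.

6


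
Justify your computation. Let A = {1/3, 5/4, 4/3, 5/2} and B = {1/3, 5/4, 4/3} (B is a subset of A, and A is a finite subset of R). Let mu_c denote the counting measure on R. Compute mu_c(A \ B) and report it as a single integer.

Counting measure assigns mu_c(E) = |E| (number of elements) when E is finite. For B subset A, A \ B is the set of elements of A not in B, so |A \ B| = |A| - |B|.
|A| = 4, |B| = 3, so mu_c(A \ B) = 4 - 3 = 1.

1


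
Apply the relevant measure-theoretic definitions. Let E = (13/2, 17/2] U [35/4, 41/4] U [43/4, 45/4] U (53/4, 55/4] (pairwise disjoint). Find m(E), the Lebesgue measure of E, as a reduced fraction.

For pairwise disjoint intervals, m(union_i I_i) = sum_i m(I_i),
and m is invariant under swapping open/closed endpoints (single points have measure 0).
So m(E) = sum_i (b_i - a_i).
  I_1 has length 17/2 - 13/2 = 2.
  I_2 has length 41/4 - 35/4 = 3/2.
  I_3 has length 45/4 - 43/4 = 1/2.
  I_4 has length 55/4 - 53/4 = 1/2.
Summing:
  m(E) = 2 + 3/2 + 1/2 + 1/2 = 9/2.

9/2


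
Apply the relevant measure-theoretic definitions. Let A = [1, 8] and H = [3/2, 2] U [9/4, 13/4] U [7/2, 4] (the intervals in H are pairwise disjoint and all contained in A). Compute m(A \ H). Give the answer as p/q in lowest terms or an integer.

The ambient interval has length m(A) = 8 - 1 = 7.
Since the holes are disjoint and sit inside A, by finite additivity
  m(H) = sum_i (b_i - a_i), and m(A \ H) = m(A) - m(H).
Computing the hole measures:
  m(H_1) = 2 - 3/2 = 1/2.
  m(H_2) = 13/4 - 9/4 = 1.
  m(H_3) = 4 - 7/2 = 1/2.
Summed: m(H) = 1/2 + 1 + 1/2 = 2.
So m(A \ H) = 7 - 2 = 5.

5


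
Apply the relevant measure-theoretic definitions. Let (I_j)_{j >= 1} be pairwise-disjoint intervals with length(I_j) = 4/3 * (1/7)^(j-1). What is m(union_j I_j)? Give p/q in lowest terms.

By countable additivity of the Lebesgue measure on pairwise disjoint measurable sets,
  m(union_{j >= 1} I_j) = sum_{j >= 1} m(I_j) = sum_{j >= 1} a * r^(j-1),
  with a = 4/3 and r = 1/7.
Since 0 < r = 1/7 < 1, the geometric series converges:
  sum_{j >= 1} a * r^(j-1) = a / (1 - r).
  = 4/3 / (1 - 1/7)
  = 4/3 / (6/7)
  = 14/9.

14/9


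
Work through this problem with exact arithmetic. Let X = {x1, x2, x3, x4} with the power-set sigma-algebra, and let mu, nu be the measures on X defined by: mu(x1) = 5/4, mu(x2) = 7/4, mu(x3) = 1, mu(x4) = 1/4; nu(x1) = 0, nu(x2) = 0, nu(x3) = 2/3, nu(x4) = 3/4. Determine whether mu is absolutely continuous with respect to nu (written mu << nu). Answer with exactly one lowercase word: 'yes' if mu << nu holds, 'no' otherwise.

mu << nu means: every nu-null measurable set is also mu-null; equivalently, for every atom x, if nu({x}) = 0 then mu({x}) = 0.
Checking each atom:
  x1: nu = 0, mu = 5/4 > 0 -> violates mu << nu.
  x2: nu = 0, mu = 7/4 > 0 -> violates mu << nu.
  x3: nu = 2/3 > 0 -> no constraint.
  x4: nu = 3/4 > 0 -> no constraint.
The atom(s) x1, x2 violate the condition (nu = 0 but mu > 0). Therefore mu is NOT absolutely continuous w.r.t. nu.

no


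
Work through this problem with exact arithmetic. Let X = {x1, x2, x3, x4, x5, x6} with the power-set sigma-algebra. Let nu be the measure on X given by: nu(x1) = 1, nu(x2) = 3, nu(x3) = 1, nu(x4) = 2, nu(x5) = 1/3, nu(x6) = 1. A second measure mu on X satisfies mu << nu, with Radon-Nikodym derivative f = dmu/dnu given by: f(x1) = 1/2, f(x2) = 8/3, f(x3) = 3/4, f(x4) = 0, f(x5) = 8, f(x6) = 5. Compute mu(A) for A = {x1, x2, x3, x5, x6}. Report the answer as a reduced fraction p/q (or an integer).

By the defining property of the Radon-Nikodym derivative, for every measurable set A,
  mu(A) = integral_A f dnu.
Since nu is a discrete measure concentrated on the atoms of X, the integral over A reduces to the sum
  mu(A) = sum_{x in A} f(x) * nu({x}).
Computing each term:
  x1: f(x1) * nu(x1) = 1/2 * 1 = 1/2.
  x2: f(x2) * nu(x2) = 8/3 * 3 = 8.
  x3: f(x3) * nu(x3) = 3/4 * 1 = 3/4.
  x5: f(x5) * nu(x5) = 8 * 1/3 = 8/3.
  x6: f(x6) * nu(x6) = 5 * 1 = 5.
Summing: mu(A) = 1/2 + 8 + 3/4 + 8/3 + 5 = 203/12.

203/12


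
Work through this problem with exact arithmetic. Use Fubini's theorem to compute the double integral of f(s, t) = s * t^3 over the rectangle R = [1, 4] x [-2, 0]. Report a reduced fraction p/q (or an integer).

f(s, t) is a tensor product of a function of s and a function of t, and both factors are bounded continuous (hence Lebesgue integrable) on the rectangle, so Fubini's theorem applies:
  integral_R f d(m x m) = (integral_a1^b1 s ds) * (integral_a2^b2 t^3 dt).
Inner integral in s: integral_{1}^{4} s ds = (4^2 - 1^2)/2
  = 15/2.
Inner integral in t: integral_{-2}^{0} t^3 dt = (0^4 - (-2)^4)/4
  = -4.
Product: (15/2) * (-4) = -30.

-30


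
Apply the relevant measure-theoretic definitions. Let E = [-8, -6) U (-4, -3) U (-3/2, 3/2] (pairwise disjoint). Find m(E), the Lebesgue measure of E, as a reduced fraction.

For pairwise disjoint intervals, m(union_i I_i) = sum_i m(I_i),
and m is invariant under swapping open/closed endpoints (single points have measure 0).
So m(E) = sum_i (b_i - a_i).
  I_1 has length -6 - (-8) = 2.
  I_2 has length -3 - (-4) = 1.
  I_3 has length 3/2 - (-3/2) = 3.
Summing:
  m(E) = 2 + 1 + 3 = 6.

6
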